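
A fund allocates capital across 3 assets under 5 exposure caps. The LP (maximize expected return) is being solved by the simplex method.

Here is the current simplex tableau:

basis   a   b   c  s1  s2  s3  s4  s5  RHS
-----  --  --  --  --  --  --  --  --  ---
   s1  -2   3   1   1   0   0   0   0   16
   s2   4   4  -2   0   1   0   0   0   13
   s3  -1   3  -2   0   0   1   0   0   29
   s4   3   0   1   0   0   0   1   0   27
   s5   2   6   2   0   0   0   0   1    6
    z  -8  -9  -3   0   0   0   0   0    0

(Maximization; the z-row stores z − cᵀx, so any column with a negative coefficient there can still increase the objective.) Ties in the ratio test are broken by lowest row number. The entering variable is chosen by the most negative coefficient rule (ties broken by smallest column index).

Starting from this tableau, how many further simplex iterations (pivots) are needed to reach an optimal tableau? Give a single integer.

2

pivot: b in, s5 out → z = 9
pivot: a in, b out → z = 24
No improving column remains; optimal.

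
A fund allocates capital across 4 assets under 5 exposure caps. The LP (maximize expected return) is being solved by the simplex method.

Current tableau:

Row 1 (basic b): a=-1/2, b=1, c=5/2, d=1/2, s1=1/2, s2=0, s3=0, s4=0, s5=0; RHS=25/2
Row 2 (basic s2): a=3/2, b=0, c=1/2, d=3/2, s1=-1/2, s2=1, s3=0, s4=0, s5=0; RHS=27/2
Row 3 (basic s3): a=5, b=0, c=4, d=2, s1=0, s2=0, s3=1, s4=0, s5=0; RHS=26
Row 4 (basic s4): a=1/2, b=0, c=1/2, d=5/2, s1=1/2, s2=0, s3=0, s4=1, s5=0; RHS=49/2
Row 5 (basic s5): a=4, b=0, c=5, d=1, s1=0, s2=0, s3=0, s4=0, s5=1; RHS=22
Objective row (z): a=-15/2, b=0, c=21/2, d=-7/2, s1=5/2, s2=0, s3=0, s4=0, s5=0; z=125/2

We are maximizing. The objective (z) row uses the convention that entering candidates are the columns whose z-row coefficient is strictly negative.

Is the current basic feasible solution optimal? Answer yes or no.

Column a has objective-row coefficient -15/2, which is negative; an improving pivot exists, so not yet optimal.

no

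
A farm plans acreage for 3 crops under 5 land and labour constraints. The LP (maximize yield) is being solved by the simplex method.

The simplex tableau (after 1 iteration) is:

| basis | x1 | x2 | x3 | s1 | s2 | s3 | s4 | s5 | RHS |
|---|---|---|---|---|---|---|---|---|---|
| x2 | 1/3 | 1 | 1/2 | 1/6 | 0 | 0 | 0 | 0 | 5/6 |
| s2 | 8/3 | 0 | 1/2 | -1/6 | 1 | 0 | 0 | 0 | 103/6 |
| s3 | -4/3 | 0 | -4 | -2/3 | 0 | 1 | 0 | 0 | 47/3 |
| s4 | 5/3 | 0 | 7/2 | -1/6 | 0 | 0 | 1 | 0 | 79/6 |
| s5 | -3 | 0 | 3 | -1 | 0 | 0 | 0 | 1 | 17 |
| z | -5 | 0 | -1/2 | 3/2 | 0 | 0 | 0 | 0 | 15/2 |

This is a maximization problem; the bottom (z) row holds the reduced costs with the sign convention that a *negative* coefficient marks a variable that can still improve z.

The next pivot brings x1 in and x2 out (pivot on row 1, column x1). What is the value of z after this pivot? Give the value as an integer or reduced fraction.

Minimum ratio for x1: (5/6)/(1/3) = 5/2.
z changes by −(z-row coeff of x1)·ratio = −(-5)·(5/2) = 25/2.
New z = 15/2 + (25/2) = 20.

20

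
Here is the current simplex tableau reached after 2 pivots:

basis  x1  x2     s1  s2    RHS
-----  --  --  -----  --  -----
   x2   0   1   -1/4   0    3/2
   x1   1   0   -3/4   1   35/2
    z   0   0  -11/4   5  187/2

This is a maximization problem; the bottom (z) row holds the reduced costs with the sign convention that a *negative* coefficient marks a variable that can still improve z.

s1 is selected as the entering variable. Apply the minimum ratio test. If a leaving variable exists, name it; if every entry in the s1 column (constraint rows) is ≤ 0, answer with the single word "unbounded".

s1-column entries: row 1: -1/4, row 2: -3/4. All ≤ 0, so s1 can increase without bound; the LP is unbounded in this direction.

unbounded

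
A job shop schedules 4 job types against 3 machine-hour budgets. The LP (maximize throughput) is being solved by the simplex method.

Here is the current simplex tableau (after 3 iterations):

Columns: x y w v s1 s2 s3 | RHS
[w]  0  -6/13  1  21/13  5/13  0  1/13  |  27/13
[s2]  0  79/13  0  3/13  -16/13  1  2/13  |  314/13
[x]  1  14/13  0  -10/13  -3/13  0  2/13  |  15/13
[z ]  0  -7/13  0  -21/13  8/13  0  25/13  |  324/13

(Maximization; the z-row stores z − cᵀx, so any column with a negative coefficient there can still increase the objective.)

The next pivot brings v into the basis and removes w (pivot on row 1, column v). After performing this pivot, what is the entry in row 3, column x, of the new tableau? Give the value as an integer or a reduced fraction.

Pivot element is row 1, column v: 21/13.
Normalize row 1: new (row 1, x) = 0/(21/13) = 0.
row 3 ← row 3 − (-10/13)·(new row 1): 1 − (-10/13)·0 = 1.

1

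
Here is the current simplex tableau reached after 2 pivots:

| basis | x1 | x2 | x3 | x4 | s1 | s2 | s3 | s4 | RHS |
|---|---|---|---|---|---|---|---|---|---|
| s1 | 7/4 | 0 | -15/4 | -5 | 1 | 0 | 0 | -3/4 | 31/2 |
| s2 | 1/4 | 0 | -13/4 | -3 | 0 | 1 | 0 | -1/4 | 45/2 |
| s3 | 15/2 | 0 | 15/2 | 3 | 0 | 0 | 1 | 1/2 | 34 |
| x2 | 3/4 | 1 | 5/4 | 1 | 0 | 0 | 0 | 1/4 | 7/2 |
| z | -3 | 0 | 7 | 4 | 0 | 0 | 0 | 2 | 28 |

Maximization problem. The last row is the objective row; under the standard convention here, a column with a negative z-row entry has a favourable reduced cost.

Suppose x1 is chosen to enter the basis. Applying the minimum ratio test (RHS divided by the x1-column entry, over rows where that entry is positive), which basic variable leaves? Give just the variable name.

Ratios: row 1 (s1): (31/2)/(7/4) = 62/7; row 2 (s2): (45/2)/(1/4) = 90; row 3 (s3): 34/(15/2) = 68/15; row 4 (x2): (7/2)/(3/4) = 14/3.
Minimum ratio 68/15 is in the s3 row, so s3 leaves.

s3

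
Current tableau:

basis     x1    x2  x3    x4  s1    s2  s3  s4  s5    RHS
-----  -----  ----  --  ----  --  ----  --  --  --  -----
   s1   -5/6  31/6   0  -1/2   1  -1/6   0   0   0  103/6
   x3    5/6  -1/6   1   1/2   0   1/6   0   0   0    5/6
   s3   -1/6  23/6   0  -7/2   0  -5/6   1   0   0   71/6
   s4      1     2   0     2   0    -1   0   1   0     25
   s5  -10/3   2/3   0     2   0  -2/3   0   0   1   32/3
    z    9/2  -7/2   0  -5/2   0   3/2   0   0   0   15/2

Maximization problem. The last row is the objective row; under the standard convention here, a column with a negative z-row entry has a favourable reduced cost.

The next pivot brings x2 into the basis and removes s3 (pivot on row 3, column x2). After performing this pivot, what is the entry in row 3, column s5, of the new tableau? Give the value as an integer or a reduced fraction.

0

Pivot element is row 3, column x2: 23/6.
Normalize row 3: new (row 3, s5) = 0/(23/6) = 0.
Row 3 is the pivot row, so the entry is 0.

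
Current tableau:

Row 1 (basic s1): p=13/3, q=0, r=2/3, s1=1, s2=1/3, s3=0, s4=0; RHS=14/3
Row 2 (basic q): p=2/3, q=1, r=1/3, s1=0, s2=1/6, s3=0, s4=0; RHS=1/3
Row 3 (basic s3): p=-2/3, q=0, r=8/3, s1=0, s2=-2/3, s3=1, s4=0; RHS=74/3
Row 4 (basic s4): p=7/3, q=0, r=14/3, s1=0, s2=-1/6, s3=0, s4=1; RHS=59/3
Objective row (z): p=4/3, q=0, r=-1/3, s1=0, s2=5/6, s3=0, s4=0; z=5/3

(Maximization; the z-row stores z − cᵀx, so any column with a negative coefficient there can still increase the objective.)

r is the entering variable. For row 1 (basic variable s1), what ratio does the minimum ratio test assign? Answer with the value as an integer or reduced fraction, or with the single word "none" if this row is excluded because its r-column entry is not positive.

7

Ratio = RHS / (r entry) = (14/3) / (2/3) = 7.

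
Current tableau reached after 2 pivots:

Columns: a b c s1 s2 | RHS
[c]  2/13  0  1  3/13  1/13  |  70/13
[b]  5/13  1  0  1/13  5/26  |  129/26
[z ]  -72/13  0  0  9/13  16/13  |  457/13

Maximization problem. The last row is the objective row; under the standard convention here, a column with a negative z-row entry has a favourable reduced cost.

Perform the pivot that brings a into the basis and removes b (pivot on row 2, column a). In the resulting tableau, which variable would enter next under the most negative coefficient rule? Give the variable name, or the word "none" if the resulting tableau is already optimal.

none

Pivot element 5/13. New z-row = old z-row − (-72/13)·(row 2/(5/13)).
Updated z-row coefficients: a: 0, b: 72/5, c: 0, s1: 9/5, s2: 4.
No coefficient is strictly negative; the tableau after this pivot is optimal.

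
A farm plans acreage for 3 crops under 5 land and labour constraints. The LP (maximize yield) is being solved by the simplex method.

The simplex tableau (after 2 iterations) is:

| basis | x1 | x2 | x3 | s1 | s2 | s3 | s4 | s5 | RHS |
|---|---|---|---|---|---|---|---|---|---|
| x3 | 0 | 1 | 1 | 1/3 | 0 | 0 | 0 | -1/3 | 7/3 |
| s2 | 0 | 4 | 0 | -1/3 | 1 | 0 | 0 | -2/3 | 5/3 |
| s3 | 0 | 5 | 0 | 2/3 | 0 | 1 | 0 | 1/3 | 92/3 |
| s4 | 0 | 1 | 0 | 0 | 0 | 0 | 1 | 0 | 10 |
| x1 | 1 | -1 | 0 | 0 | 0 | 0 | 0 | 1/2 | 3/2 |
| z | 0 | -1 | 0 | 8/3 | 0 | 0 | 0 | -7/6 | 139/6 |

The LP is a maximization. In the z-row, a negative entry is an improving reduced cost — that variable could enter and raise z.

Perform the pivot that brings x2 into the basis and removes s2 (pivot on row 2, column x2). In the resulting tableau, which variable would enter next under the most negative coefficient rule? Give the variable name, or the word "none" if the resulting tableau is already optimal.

s5

Pivot element 4. New z-row = old z-row − (-1)·(row 2/4).
Updated z-row coefficients: x1: 0, x2: 0, x3: 0, s1: 31/12, s2: 1/4, s3: 0, s4: 0, s5: -4/3.
The most negative is -4/3 in column s5, so s5 would enter next.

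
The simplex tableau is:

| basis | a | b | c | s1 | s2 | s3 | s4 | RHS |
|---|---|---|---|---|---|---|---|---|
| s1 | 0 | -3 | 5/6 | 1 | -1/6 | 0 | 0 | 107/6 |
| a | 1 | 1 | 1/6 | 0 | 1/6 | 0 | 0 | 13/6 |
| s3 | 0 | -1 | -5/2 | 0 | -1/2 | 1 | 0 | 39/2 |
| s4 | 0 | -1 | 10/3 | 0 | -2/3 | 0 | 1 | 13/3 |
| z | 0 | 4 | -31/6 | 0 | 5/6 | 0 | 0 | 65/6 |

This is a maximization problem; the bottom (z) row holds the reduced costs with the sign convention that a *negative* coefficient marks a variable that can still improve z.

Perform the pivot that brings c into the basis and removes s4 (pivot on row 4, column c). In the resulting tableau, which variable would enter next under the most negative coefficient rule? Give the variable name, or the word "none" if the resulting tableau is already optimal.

s2

Pivot element 10/3. New z-row = old z-row − (-31/6)·(row 4/(10/3)).
Updated z-row coefficients: a: 0, b: 49/20, c: 0, s1: 0, s2: -1/5, s3: 0, s4: 31/20.
The most negative is -1/5 in column s2, so s2 would enter next.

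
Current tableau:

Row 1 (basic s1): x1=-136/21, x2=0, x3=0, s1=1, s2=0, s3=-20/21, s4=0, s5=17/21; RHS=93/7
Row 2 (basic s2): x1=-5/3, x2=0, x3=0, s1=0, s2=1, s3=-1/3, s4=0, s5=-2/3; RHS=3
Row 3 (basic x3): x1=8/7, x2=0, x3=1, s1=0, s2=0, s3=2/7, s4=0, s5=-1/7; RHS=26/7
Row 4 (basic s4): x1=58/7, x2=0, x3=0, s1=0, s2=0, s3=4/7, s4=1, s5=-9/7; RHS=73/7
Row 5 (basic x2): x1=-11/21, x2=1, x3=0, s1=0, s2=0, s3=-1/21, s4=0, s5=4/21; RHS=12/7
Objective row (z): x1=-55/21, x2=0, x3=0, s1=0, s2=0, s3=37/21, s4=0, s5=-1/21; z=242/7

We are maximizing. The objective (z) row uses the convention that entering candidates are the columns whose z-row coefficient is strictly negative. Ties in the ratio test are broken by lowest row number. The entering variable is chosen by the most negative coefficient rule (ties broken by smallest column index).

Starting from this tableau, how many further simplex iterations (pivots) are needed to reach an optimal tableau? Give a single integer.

pivot: x1 in, s4 out → z = 6589/174
pivot: s5 in, x2 out → z = 907/19
No improving column remains; optimal.

2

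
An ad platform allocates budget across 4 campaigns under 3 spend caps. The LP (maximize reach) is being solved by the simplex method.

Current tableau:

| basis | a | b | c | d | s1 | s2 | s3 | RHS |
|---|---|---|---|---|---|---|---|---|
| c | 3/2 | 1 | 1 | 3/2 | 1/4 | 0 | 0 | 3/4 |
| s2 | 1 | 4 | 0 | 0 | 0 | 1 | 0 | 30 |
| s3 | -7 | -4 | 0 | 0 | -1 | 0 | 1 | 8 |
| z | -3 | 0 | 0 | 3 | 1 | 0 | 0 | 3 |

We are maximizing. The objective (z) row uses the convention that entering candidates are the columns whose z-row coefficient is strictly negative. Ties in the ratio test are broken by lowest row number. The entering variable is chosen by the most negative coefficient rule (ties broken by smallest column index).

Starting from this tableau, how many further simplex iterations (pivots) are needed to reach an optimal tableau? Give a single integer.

pivot: a in, c out → z = 9/2
No improving column remains; optimal.

1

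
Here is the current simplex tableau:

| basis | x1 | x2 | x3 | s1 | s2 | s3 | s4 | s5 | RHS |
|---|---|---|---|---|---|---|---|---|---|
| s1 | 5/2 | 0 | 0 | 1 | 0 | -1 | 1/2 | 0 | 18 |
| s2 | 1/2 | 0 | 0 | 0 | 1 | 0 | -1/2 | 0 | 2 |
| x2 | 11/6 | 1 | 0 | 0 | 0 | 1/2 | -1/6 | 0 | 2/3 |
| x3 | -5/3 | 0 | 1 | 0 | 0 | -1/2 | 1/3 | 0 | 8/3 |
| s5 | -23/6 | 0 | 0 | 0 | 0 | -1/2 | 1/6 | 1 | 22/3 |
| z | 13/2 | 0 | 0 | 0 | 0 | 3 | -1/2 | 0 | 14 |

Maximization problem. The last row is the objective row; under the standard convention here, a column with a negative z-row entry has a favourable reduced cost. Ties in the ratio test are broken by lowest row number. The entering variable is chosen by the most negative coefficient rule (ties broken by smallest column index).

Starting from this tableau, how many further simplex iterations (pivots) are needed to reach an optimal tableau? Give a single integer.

1

pivot: s4 in, x3 out → z = 18
No improving column remains; optimal.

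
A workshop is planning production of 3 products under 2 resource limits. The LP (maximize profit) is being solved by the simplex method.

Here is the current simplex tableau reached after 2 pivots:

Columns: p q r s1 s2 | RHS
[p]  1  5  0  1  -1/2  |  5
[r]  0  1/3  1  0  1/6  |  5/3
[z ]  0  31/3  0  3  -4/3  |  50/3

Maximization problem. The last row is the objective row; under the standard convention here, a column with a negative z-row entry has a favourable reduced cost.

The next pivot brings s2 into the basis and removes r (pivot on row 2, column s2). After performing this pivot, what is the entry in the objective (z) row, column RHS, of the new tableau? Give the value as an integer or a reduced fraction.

30

Pivot element is row 2, column s2: 1/6.
Normalize row 2: new (row 2, RHS) = (5/3)/(1/6) = 10.
z-row ← z-row − (-4/3)·(new row 2): 50/3 − (-4/3)·10 = 30.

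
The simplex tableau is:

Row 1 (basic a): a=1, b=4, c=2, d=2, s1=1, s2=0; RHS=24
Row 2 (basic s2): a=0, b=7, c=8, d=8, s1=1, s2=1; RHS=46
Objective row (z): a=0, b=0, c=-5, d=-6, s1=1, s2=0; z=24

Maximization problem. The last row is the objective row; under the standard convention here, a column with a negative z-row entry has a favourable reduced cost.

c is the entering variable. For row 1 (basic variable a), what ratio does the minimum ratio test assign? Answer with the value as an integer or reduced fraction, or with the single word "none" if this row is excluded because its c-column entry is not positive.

Ratio = RHS / (c entry) = 24 / 2 = 12.

12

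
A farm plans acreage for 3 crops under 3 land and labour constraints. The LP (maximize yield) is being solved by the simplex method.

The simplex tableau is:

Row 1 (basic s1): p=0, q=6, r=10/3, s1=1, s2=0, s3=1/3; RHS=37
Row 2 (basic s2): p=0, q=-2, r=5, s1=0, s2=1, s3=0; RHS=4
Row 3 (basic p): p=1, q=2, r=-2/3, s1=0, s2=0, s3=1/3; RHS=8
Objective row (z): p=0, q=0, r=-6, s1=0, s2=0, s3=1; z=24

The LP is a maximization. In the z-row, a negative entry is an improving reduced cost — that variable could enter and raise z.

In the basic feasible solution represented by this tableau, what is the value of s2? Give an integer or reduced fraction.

s2 is basic (row 2); its value is the RHS of that row: 4.

4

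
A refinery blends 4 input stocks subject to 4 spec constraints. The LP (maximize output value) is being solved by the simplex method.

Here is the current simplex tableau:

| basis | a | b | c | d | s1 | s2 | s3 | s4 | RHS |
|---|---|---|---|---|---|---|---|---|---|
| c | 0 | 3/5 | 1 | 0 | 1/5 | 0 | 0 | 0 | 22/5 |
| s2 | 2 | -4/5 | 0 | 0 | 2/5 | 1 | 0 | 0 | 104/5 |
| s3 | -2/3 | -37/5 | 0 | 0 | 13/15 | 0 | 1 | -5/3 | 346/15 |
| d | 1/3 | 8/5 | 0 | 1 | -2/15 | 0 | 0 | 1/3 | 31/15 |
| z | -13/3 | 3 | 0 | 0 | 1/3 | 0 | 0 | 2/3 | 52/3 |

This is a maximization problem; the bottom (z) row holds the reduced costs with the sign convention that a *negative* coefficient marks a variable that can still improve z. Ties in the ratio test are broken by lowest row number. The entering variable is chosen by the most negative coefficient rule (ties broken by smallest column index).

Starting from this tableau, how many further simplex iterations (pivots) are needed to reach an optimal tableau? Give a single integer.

2

pivot: a in, d out → z = 221/5
pivot: s1 in, s2 out → z = 54
No improving column remains; optimal.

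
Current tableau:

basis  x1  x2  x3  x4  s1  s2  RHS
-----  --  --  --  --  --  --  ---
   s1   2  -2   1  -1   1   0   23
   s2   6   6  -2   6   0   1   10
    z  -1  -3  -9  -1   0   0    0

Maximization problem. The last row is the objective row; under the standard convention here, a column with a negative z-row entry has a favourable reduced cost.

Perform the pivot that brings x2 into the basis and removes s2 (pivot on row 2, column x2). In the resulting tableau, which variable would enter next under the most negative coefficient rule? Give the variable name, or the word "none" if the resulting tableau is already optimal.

x3

Pivot element 6. New z-row = old z-row − (-3)·(row 2/6).
Updated z-row coefficients: x1: 2, x2: 0, x3: -10, x4: 2, s1: 0, s2: 1/2.
The most negative is -10 in column x3, so x3 would enter next.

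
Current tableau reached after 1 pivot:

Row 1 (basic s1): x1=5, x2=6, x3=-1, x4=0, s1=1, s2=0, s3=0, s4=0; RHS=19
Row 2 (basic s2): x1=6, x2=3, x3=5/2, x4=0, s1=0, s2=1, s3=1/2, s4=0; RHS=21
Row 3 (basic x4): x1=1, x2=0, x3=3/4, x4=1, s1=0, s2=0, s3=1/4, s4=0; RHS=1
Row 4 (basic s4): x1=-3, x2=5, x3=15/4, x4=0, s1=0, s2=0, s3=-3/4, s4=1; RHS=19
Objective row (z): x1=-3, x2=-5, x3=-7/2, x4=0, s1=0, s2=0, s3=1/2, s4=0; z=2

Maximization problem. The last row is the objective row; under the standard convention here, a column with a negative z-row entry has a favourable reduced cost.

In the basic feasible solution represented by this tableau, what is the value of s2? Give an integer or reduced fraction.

s2 is basic (row 2); its value is the RHS of that row: 21.

21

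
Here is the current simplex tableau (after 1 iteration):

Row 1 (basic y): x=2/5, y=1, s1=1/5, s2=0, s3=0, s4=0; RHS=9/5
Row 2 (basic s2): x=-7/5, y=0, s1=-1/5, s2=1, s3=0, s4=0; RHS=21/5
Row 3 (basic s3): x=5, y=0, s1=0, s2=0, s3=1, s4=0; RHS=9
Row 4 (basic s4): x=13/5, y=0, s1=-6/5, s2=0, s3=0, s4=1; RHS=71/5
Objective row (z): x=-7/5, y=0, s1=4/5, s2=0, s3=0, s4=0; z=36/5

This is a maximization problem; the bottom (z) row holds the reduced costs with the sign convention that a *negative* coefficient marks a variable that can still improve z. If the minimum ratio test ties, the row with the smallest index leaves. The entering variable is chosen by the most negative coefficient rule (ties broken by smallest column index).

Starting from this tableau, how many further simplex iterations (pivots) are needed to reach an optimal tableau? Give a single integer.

pivot: x in, s3 out → z = 243/25
No improving column remains; optimal.

1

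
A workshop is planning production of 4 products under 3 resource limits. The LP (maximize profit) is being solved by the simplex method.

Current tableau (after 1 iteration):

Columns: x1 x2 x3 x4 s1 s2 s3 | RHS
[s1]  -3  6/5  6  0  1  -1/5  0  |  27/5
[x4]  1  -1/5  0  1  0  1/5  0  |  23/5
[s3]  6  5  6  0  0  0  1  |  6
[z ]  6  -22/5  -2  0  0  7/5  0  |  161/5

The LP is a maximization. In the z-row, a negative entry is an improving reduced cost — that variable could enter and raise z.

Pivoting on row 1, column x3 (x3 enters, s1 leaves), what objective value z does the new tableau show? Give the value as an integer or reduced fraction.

Minimum ratio for x3: (27/5)/6 = 9/10.
z changes by −(z-row coeff of x3)·ratio = −(-2)·(9/10) = 9/5.
New z = 161/5 + (9/5) = 34.

34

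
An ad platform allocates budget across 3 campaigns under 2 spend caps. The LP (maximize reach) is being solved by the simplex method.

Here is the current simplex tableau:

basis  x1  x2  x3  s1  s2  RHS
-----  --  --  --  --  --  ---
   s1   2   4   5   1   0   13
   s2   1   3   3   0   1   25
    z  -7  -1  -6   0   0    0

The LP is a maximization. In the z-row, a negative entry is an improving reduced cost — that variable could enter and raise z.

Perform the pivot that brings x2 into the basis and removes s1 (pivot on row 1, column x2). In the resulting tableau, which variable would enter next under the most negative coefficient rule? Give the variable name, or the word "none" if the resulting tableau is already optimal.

x1

Pivot element 4. New z-row = old z-row − (-1)·(row 1/4).
Updated z-row coefficients: x1: -13/2, x2: 0, x3: -19/4, s1: 1/4, s2: 0.
The most negative is -13/2 in column x1, so x1 would enter next.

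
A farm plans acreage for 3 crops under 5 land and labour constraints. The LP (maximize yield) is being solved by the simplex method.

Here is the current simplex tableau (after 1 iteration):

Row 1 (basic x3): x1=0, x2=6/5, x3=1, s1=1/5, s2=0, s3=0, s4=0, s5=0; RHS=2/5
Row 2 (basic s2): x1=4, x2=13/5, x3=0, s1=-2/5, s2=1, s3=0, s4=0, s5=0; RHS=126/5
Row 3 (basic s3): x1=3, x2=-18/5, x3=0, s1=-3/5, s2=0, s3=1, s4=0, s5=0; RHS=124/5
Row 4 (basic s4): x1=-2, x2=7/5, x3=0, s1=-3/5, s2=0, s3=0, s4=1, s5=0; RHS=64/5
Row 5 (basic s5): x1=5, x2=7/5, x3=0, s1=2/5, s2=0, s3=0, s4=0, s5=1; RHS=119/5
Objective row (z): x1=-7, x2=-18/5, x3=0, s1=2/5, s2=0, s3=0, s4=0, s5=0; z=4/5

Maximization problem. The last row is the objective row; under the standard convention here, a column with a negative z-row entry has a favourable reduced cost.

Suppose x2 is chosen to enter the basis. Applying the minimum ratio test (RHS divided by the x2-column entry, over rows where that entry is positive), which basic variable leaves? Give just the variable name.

x3

Ratios: row 1 (x3): (2/5)/(6/5) = 1/3; row 2 (s2): (126/5)/(13/5) = 126/13; row 3 (s3): entry -18/5 ≤ 0, skip; row 4 (s4): (64/5)/(7/5) = 64/7; row 5 (s5): (119/5)/(7/5) = 17.
Minimum ratio 1/3 is in the x3 row, so x3 leaves.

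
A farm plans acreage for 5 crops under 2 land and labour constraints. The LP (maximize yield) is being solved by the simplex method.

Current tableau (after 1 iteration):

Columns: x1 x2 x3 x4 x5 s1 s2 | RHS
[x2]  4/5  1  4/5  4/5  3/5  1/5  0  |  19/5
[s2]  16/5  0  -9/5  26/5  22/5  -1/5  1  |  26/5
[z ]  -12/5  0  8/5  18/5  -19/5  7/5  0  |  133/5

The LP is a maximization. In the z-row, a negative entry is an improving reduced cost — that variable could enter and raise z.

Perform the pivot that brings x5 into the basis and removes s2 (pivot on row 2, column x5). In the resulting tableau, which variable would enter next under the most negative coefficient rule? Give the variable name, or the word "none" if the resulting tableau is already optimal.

Pivot element 22/5. New z-row = old z-row − (-19/5)·(row 2/(22/5)).
Updated z-row coefficients: x1: 4/11, x2: 0, x3: 1/22, x4: 89/11, x5: 0, s1: 27/22, s2: 19/22.
No coefficient is strictly negative; the tableau after this pivot is optimal.

none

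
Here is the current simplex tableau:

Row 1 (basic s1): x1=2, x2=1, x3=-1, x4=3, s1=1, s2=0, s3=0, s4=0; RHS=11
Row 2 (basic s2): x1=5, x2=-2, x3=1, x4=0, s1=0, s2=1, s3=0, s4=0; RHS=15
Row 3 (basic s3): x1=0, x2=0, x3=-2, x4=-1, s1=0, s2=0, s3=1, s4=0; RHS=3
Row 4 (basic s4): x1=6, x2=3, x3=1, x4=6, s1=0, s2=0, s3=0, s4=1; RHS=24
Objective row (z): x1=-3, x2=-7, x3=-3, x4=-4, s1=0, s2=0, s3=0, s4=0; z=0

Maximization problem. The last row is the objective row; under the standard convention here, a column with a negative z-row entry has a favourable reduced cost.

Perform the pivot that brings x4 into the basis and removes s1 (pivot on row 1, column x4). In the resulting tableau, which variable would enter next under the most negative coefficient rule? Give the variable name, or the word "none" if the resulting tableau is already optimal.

Pivot element 3. New z-row = old z-row − (-4)·(row 1/3).
Updated z-row coefficients: x1: -1/3, x2: -17/3, x3: -13/3, x4: 0, s1: 4/3, s2: 0, s3: 0, s4: 0.
The most negative is -17/3 in column x2, so x2 would enter next.

x2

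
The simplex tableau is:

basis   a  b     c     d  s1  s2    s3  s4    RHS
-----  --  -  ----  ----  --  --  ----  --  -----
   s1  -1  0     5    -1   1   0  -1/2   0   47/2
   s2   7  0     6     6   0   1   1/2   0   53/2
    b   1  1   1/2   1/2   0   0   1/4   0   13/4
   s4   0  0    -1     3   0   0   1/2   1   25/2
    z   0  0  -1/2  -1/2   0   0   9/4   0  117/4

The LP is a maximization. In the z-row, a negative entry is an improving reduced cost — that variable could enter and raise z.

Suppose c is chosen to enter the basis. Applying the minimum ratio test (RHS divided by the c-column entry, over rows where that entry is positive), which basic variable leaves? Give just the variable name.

Ratios: row 1 (s1): (47/2)/5 = 47/10; row 2 (s2): (53/2)/6 = 53/12; row 3 (b): (13/4)/(1/2) = 13/2; row 4 (s4): entry -1 ≤ 0, skip.
Minimum ratio 53/12 is in the s2 row, so s2 leaves.

s2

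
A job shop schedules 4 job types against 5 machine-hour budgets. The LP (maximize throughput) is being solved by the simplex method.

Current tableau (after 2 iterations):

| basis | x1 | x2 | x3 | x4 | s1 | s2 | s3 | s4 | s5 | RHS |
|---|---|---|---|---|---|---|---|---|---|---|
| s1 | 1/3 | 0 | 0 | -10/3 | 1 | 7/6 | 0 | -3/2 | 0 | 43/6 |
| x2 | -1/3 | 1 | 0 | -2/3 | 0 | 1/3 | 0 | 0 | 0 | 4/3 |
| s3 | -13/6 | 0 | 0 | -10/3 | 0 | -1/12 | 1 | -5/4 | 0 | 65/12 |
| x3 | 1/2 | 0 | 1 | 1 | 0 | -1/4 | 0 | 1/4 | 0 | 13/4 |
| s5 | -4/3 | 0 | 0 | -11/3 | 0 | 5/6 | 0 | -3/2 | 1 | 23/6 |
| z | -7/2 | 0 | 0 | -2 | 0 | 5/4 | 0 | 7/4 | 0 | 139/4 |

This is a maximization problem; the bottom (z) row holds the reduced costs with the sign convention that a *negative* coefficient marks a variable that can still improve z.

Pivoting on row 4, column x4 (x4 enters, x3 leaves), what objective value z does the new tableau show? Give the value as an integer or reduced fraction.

Minimum ratio for x4: (13/4)/1 = 13/4.
z changes by −(z-row coeff of x4)·ratio = −(-2)·(13/4) = 13/2.
New z = 139/4 + (13/2) = 165/4.

165/4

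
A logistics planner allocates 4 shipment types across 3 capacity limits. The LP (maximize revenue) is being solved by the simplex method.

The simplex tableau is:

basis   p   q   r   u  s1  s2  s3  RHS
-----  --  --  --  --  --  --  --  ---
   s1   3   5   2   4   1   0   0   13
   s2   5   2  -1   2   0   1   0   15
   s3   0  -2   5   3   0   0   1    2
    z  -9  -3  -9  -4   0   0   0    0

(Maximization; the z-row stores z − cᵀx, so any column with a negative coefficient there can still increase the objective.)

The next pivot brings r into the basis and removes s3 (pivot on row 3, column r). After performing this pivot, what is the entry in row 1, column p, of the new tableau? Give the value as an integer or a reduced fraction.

3

Pivot element is row 3, column r: 5.
Normalize row 3: new (row 3, p) = 0/5 = 0.
row 1 ← row 1 − 2·(new row 3): 3 − 2·0 = 3.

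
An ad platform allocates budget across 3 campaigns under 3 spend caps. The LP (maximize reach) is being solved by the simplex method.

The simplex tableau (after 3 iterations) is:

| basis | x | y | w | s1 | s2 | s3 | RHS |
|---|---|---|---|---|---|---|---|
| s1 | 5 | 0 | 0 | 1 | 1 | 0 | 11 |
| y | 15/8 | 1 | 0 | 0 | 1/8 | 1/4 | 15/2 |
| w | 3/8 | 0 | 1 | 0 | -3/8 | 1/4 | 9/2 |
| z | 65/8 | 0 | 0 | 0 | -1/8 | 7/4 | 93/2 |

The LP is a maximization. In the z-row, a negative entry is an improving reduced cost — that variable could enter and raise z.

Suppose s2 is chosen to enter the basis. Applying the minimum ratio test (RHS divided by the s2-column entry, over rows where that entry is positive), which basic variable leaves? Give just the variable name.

Ratios: row 1 (s1): 11/1 = 11; row 2 (y): (15/2)/(1/8) = 60; row 3 (w): entry -3/8 ≤ 0, skip.
Minimum ratio 11 is in the s1 row, so s1 leaves.

s1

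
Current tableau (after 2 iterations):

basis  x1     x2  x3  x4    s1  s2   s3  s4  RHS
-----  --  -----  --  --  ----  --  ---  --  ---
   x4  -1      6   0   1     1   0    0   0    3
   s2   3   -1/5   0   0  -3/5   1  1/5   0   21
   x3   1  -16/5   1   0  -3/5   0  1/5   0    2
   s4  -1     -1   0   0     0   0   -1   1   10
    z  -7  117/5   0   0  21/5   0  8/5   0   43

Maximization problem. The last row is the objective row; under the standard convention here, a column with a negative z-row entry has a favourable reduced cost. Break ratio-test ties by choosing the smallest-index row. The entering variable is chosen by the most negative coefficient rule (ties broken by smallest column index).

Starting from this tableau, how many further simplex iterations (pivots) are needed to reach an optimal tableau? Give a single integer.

pivot: x1 in, x3 out → z = 57
No improving column remains; optimal.

1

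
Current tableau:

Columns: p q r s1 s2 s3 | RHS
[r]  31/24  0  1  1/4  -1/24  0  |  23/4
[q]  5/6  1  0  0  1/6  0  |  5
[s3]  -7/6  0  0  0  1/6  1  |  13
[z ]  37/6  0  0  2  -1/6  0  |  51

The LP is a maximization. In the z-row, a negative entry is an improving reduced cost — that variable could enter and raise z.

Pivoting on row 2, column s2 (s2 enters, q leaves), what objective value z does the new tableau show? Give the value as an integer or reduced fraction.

Minimum ratio for s2: 5/(1/6) = 30.
z changes by −(z-row coeff of s2)·ratio = −(-1/6)·30 = 5.
New z = 51 + 5 = 56.

56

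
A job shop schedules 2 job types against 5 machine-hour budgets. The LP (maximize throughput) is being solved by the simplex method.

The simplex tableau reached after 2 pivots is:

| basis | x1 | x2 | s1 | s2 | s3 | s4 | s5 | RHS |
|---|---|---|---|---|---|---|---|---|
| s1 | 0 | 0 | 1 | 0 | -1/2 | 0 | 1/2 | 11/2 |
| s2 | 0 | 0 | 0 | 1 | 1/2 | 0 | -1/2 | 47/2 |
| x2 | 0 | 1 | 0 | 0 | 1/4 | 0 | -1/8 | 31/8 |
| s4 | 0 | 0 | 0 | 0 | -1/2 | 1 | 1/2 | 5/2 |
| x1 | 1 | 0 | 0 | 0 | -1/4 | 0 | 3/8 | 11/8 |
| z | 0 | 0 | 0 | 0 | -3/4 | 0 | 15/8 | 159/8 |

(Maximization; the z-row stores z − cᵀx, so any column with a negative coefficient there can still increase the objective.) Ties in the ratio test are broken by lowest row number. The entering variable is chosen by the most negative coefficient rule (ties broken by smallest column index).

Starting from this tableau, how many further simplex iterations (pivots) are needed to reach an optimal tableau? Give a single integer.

1

pivot: s3 in, x2 out → z = 63/2
No improving column remains; optimal.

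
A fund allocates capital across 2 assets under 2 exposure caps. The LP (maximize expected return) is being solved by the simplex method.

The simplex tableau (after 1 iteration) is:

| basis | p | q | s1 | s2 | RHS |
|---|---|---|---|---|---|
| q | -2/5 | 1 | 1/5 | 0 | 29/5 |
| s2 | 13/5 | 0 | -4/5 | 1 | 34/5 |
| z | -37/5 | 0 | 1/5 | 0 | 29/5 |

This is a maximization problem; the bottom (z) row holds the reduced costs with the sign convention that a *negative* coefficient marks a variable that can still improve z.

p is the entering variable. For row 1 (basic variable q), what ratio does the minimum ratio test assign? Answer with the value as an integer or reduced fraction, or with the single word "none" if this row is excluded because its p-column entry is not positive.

The p entry in row 1 is -2/5 ≤ 0, so this row gives no ratio.

none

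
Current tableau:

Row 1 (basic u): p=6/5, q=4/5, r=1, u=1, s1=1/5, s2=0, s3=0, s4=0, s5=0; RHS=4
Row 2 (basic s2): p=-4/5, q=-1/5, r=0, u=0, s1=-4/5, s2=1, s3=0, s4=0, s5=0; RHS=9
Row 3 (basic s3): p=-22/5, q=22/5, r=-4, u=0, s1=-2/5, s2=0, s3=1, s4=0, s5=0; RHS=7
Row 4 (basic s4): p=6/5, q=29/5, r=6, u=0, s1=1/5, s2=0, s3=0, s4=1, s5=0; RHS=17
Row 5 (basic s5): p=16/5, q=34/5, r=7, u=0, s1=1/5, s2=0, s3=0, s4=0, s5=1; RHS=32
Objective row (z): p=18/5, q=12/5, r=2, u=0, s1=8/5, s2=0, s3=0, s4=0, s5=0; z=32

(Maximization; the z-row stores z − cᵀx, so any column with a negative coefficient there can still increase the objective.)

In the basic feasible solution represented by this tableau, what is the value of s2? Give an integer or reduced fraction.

s2 is basic (row 2); its value is the RHS of that row: 9.

9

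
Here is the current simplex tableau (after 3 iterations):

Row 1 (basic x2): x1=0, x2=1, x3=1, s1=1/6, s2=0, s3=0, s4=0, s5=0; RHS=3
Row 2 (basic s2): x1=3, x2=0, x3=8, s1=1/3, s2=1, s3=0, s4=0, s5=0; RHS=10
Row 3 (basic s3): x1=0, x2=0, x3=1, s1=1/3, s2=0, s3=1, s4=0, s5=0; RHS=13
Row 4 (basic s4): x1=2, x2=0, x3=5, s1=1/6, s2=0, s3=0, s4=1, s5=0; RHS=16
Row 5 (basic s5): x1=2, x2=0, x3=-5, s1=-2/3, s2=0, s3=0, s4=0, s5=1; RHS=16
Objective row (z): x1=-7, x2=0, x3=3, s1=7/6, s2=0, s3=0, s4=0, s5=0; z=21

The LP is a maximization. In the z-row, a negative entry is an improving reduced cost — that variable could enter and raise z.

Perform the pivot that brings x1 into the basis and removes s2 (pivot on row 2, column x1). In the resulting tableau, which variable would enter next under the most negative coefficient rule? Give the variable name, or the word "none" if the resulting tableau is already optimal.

none

Pivot element 3. New z-row = old z-row − (-7)·(row 2/3).
Updated z-row coefficients: x1: 0, x2: 0, x3: 65/3, s1: 35/18, s2: 7/3, s3: 0, s4: 0, s5: 0.
No coefficient is strictly negative; the tableau after this pivot is optimal.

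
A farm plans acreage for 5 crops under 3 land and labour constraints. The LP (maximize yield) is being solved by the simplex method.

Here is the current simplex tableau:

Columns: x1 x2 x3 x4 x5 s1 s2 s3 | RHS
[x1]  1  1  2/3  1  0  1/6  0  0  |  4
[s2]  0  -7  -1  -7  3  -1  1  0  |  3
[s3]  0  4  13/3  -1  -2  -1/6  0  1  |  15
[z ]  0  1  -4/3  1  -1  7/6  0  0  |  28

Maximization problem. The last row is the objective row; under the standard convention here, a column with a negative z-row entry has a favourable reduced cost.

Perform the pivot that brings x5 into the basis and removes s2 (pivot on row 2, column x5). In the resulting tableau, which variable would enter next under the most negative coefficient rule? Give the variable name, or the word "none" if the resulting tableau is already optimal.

Pivot element 3. New z-row = old z-row − (-1)·(row 2/3).
Updated z-row coefficients: x1: 0, x2: -4/3, x3: -5/3, x4: -4/3, x5: 0, s1: 5/6, s2: 1/3, s3: 0.
The most negative is -5/3 in column x3, so x3 would enter next.

x3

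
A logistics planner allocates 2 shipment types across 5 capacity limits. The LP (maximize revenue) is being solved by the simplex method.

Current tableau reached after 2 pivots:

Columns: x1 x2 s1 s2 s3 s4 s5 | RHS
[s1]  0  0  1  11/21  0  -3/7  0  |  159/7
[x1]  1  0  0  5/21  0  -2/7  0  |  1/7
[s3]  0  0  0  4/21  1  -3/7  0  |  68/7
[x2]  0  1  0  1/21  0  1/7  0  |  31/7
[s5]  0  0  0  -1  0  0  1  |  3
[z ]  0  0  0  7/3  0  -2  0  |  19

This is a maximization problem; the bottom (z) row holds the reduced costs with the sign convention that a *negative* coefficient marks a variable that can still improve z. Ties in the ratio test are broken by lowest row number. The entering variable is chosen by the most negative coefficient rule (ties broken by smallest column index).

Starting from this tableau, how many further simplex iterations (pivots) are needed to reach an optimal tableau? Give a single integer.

1

pivot: s4 in, x2 out → z = 81
No improving column remains; optimal.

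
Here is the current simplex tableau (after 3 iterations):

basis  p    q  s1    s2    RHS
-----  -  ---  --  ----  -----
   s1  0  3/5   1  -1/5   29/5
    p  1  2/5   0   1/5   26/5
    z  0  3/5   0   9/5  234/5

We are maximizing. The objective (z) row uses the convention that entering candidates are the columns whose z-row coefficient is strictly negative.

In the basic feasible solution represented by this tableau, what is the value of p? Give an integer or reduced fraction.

p is basic (row 2); its value is the RHS of that row: 26/5.

26/5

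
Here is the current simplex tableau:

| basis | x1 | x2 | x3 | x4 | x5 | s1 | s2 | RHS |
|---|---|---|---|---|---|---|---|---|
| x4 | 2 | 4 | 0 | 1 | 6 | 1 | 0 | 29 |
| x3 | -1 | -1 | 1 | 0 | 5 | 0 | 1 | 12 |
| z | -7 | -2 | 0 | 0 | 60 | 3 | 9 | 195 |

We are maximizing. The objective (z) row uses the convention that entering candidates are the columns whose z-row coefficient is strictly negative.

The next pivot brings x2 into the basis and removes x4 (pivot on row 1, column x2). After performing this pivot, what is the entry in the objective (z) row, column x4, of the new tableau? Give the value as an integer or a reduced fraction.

1/2

Pivot element is row 1, column x2: 4.
Normalize row 1: new (row 1, x4) = 1/4 = 1/4.
z-row ← z-row − (-2)·(new row 1): 0 − (-2)·(1/4) = 1/2.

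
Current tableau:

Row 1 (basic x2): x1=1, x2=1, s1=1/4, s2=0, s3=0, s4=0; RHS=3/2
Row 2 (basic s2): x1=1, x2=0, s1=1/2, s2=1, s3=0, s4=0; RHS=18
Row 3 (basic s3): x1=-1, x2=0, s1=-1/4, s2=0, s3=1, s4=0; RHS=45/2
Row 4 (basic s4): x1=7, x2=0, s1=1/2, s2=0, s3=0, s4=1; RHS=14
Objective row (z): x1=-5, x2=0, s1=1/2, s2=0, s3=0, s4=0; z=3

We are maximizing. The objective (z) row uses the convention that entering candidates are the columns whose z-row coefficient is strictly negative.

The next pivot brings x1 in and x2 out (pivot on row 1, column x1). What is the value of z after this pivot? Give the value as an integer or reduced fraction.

Minimum ratio for x1: (3/2)/1 = 3/2.
z changes by −(z-row coeff of x1)·ratio = −(-5)·(3/2) = 15/2.
New z = 3 + (15/2) = 21/2.

21/2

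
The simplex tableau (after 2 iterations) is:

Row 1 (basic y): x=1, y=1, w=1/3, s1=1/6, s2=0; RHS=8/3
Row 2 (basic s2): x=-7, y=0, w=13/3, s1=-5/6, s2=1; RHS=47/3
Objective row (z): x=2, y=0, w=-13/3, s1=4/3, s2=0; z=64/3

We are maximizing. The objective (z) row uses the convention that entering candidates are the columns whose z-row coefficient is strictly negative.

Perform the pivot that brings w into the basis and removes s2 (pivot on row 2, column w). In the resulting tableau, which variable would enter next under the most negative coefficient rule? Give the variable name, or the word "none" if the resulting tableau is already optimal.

Pivot element 13/3. New z-row = old z-row − (-13/3)·(row 2/(13/3)).
Updated z-row coefficients: x: -5, y: 0, w: 0, s1: 1/2, s2: 1.
The most negative is -5 in column x, so x would enter next.

x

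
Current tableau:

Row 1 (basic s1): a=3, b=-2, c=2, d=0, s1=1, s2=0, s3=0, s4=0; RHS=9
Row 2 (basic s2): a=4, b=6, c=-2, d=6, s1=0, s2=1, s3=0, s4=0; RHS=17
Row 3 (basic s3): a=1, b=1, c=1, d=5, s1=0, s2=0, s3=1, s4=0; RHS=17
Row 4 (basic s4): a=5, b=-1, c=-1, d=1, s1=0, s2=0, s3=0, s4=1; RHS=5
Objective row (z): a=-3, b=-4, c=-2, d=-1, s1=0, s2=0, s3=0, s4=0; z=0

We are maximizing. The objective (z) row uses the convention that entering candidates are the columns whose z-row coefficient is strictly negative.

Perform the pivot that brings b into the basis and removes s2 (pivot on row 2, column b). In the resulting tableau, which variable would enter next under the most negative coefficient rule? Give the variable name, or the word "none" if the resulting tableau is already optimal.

Pivot element 6. New z-row = old z-row − (-4)·(row 2/6).
Updated z-row coefficients: a: -1/3, b: 0, c: -10/3, d: 3, s1: 0, s2: 2/3, s3: 0, s4: 0.
The most negative is -10/3 in column c, so c would enter next.

c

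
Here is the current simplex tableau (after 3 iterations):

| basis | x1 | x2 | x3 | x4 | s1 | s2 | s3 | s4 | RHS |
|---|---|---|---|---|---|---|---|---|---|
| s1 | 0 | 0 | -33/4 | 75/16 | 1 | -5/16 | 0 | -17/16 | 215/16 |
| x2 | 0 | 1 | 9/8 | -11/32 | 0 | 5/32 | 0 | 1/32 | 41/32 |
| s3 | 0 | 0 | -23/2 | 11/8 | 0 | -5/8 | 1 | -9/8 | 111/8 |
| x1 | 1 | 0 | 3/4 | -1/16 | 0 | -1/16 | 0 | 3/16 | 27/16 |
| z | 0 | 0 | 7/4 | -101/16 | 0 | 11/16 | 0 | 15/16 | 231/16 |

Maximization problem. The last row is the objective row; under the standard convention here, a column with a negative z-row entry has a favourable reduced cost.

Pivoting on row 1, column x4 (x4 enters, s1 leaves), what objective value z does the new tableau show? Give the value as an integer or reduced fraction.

488/15

Minimum ratio for x4: (215/16)/(75/16) = 43/15.
z changes by −(z-row coeff of x4)·ratio = −(-101/16)·(43/15) = 4343/240.
New z = 231/16 + (4343/240) = 488/15.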